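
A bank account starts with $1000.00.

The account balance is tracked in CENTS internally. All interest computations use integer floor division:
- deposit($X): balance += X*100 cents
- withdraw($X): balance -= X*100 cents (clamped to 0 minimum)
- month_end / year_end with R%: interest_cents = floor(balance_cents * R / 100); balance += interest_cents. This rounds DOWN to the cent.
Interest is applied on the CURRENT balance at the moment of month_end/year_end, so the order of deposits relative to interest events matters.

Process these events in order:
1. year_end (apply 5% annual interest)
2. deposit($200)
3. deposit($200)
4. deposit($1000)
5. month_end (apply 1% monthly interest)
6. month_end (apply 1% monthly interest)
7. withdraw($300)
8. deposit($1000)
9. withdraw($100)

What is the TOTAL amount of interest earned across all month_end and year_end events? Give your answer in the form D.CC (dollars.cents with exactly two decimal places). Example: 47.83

Answer: 99.24

Derivation:
After 1 (year_end (apply 5% annual interest)): balance=$1050.00 total_interest=$50.00
After 2 (deposit($200)): balance=$1250.00 total_interest=$50.00
After 3 (deposit($200)): balance=$1450.00 total_interest=$50.00
After 4 (deposit($1000)): balance=$2450.00 total_interest=$50.00
After 5 (month_end (apply 1% monthly interest)): balance=$2474.50 total_interest=$74.50
After 6 (month_end (apply 1% monthly interest)): balance=$2499.24 total_interest=$99.24
After 7 (withdraw($300)): balance=$2199.24 total_interest=$99.24
After 8 (deposit($1000)): balance=$3199.24 total_interest=$99.24
After 9 (withdraw($100)): balance=$3099.24 total_interest=$99.24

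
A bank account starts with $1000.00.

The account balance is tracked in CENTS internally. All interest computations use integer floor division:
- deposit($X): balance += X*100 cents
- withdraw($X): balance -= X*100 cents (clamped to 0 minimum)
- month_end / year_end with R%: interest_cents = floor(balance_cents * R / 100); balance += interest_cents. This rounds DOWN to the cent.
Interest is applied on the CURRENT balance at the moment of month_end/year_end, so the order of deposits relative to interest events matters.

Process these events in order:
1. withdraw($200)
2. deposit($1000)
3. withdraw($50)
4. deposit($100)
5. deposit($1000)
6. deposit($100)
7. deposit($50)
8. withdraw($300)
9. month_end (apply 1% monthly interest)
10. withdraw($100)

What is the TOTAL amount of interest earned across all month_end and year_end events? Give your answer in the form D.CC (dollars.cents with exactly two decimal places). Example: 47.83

After 1 (withdraw($200)): balance=$800.00 total_interest=$0.00
After 2 (deposit($1000)): balance=$1800.00 total_interest=$0.00
After 3 (withdraw($50)): balance=$1750.00 total_interest=$0.00
After 4 (deposit($100)): balance=$1850.00 total_interest=$0.00
After 5 (deposit($1000)): balance=$2850.00 total_interest=$0.00
After 6 (deposit($100)): balance=$2950.00 total_interest=$0.00
After 7 (deposit($50)): balance=$3000.00 total_interest=$0.00
After 8 (withdraw($300)): balance=$2700.00 total_interest=$0.00
After 9 (month_end (apply 1% monthly interest)): balance=$2727.00 total_interest=$27.00
After 10 (withdraw($100)): balance=$2627.00 total_interest=$27.00

Answer: 27.00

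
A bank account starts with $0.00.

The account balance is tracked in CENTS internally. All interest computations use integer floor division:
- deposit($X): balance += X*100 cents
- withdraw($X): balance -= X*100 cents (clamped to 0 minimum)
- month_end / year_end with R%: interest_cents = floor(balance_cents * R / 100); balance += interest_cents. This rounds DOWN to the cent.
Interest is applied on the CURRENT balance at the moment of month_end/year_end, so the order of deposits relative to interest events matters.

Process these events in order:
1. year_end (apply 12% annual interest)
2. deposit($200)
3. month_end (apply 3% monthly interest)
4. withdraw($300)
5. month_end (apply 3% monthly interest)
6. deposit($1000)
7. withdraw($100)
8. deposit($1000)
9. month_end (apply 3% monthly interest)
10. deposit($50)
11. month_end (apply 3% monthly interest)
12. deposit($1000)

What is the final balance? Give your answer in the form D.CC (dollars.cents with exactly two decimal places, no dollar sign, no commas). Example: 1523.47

Answer: 3067.21

Derivation:
After 1 (year_end (apply 12% annual interest)): balance=$0.00 total_interest=$0.00
After 2 (deposit($200)): balance=$200.00 total_interest=$0.00
After 3 (month_end (apply 3% monthly interest)): balance=$206.00 total_interest=$6.00
After 4 (withdraw($300)): balance=$0.00 total_interest=$6.00
After 5 (month_end (apply 3% monthly interest)): balance=$0.00 total_interest=$6.00
After 6 (deposit($1000)): balance=$1000.00 total_interest=$6.00
After 7 (withdraw($100)): balance=$900.00 total_interest=$6.00
After 8 (deposit($1000)): balance=$1900.00 total_interest=$6.00
After 9 (month_end (apply 3% monthly interest)): balance=$1957.00 total_interest=$63.00
After 10 (deposit($50)): balance=$2007.00 total_interest=$63.00
After 11 (month_end (apply 3% monthly interest)): balance=$2067.21 total_interest=$123.21
After 12 (deposit($1000)): balance=$3067.21 total_interest=$123.21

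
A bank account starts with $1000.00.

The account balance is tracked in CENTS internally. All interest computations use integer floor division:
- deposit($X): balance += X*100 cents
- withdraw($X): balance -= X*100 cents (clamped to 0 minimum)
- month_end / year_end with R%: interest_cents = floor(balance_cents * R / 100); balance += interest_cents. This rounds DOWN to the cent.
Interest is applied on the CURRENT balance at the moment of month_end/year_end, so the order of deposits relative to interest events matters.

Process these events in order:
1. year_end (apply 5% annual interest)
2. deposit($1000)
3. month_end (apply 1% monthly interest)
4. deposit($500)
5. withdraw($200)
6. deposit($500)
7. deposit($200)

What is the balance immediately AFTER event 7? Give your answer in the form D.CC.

After 1 (year_end (apply 5% annual interest)): balance=$1050.00 total_interest=$50.00
After 2 (deposit($1000)): balance=$2050.00 total_interest=$50.00
After 3 (month_end (apply 1% monthly interest)): balance=$2070.50 total_interest=$70.50
After 4 (deposit($500)): balance=$2570.50 total_interest=$70.50
After 5 (withdraw($200)): balance=$2370.50 total_interest=$70.50
After 6 (deposit($500)): balance=$2870.50 total_interest=$70.50
After 7 (deposit($200)): balance=$3070.50 total_interest=$70.50

Answer: 3070.50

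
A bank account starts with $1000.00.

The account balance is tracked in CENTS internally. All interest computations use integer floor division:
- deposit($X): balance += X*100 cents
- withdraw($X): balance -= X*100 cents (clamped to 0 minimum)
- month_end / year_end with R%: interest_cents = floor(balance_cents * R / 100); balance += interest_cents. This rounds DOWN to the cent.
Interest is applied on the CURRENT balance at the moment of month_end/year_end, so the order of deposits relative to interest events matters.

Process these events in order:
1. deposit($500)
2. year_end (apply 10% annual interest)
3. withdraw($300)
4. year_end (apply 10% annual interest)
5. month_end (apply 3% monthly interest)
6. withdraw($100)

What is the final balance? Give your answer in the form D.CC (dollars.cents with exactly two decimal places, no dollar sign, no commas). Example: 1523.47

Answer: 1429.55

Derivation:
After 1 (deposit($500)): balance=$1500.00 total_interest=$0.00
After 2 (year_end (apply 10% annual interest)): balance=$1650.00 total_interest=$150.00
After 3 (withdraw($300)): balance=$1350.00 total_interest=$150.00
After 4 (year_end (apply 10% annual interest)): balance=$1485.00 total_interest=$285.00
After 5 (month_end (apply 3% monthly interest)): balance=$1529.55 total_interest=$329.55
After 6 (withdraw($100)): balance=$1429.55 total_interest=$329.55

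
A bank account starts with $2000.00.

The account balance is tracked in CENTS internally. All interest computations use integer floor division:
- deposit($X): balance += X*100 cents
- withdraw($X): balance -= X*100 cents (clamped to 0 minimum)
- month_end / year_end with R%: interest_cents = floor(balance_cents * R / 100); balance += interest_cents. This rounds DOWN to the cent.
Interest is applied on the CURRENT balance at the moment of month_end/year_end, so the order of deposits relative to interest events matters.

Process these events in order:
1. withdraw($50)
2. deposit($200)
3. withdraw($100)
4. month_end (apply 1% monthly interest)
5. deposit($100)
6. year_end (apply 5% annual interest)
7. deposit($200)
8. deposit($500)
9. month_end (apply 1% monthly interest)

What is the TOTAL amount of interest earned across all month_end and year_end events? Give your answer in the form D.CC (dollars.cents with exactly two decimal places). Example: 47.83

Answer: 158.81

Derivation:
After 1 (withdraw($50)): balance=$1950.00 total_interest=$0.00
After 2 (deposit($200)): balance=$2150.00 total_interest=$0.00
After 3 (withdraw($100)): balance=$2050.00 total_interest=$0.00
After 4 (month_end (apply 1% monthly interest)): balance=$2070.50 total_interest=$20.50
After 5 (deposit($100)): balance=$2170.50 total_interest=$20.50
After 6 (year_end (apply 5% annual interest)): balance=$2279.02 total_interest=$129.02
After 7 (deposit($200)): balance=$2479.02 total_interest=$129.02
After 8 (deposit($500)): balance=$2979.02 total_interest=$129.02
After 9 (month_end (apply 1% monthly interest)): balance=$3008.81 total_interest=$158.81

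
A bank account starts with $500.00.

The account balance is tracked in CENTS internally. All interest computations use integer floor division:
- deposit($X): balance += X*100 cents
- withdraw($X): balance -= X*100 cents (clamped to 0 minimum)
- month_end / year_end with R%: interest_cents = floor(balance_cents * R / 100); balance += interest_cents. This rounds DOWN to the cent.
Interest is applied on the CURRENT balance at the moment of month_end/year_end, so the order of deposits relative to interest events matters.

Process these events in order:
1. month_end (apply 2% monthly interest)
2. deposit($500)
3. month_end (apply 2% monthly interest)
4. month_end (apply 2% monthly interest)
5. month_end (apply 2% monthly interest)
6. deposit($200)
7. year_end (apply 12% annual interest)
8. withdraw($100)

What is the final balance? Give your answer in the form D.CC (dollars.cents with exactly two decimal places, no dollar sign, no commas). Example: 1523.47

After 1 (month_end (apply 2% monthly interest)): balance=$510.00 total_interest=$10.00
After 2 (deposit($500)): balance=$1010.00 total_interest=$10.00
After 3 (month_end (apply 2% monthly interest)): balance=$1030.20 total_interest=$30.20
After 4 (month_end (apply 2% monthly interest)): balance=$1050.80 total_interest=$50.80
After 5 (month_end (apply 2% monthly interest)): balance=$1071.81 total_interest=$71.81
After 6 (deposit($200)): balance=$1271.81 total_interest=$71.81
After 7 (year_end (apply 12% annual interest)): balance=$1424.42 total_interest=$224.42
After 8 (withdraw($100)): balance=$1324.42 total_interest=$224.42

Answer: 1324.42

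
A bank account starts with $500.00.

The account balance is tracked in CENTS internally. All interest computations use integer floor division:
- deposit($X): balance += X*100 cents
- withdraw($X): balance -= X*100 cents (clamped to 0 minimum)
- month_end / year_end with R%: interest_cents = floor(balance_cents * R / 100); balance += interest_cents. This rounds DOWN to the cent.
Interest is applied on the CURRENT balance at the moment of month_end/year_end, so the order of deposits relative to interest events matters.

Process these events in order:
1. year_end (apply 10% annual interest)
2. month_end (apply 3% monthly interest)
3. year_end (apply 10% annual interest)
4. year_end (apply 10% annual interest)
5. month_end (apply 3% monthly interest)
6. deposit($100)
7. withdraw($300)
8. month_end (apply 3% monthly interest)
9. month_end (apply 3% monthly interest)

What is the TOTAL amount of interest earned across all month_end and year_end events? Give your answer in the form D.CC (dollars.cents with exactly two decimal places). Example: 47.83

Answer: 236.83

Derivation:
After 1 (year_end (apply 10% annual interest)): balance=$550.00 total_interest=$50.00
After 2 (month_end (apply 3% monthly interest)): balance=$566.50 total_interest=$66.50
After 3 (year_end (apply 10% annual interest)): balance=$623.15 total_interest=$123.15
After 4 (year_end (apply 10% annual interest)): balance=$685.46 total_interest=$185.46
After 5 (month_end (apply 3% monthly interest)): balance=$706.02 total_interest=$206.02
After 6 (deposit($100)): balance=$806.02 total_interest=$206.02
After 7 (withdraw($300)): balance=$506.02 total_interest=$206.02
After 8 (month_end (apply 3% monthly interest)): balance=$521.20 total_interest=$221.20
After 9 (month_end (apply 3% monthly interest)): balance=$536.83 total_interest=$236.83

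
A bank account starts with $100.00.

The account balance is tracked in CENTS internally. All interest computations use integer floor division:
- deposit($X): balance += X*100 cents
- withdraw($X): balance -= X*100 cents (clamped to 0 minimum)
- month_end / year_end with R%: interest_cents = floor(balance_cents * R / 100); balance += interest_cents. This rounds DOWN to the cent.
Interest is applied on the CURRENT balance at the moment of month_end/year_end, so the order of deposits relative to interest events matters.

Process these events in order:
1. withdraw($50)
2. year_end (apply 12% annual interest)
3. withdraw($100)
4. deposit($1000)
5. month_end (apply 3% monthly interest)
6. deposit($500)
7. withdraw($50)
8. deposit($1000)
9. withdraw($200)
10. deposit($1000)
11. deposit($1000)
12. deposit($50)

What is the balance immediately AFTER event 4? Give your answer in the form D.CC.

Answer: 1000.00

Derivation:
After 1 (withdraw($50)): balance=$50.00 total_interest=$0.00
After 2 (year_end (apply 12% annual interest)): balance=$56.00 total_interest=$6.00
After 3 (withdraw($100)): balance=$0.00 total_interest=$6.00
After 4 (deposit($1000)): balance=$1000.00 total_interest=$6.00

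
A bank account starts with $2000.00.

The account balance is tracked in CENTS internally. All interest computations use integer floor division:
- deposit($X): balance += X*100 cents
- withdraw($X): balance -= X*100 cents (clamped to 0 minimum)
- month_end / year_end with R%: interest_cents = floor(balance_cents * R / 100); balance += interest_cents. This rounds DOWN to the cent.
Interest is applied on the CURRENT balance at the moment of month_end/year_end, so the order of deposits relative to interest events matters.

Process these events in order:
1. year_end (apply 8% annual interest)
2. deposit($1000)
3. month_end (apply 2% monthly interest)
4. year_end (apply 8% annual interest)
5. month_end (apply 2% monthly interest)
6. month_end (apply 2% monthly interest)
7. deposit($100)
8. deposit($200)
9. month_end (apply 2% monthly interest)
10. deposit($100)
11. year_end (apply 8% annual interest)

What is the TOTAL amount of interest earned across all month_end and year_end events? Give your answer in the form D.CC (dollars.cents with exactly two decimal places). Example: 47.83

After 1 (year_end (apply 8% annual interest)): balance=$2160.00 total_interest=$160.00
After 2 (deposit($1000)): balance=$3160.00 total_interest=$160.00
After 3 (month_end (apply 2% monthly interest)): balance=$3223.20 total_interest=$223.20
After 4 (year_end (apply 8% annual interest)): balance=$3481.05 total_interest=$481.05
After 5 (month_end (apply 2% monthly interest)): balance=$3550.67 total_interest=$550.67
After 6 (month_end (apply 2% monthly interest)): balance=$3621.68 total_interest=$621.68
After 7 (deposit($100)): balance=$3721.68 total_interest=$621.68
After 8 (deposit($200)): balance=$3921.68 total_interest=$621.68
After 9 (month_end (apply 2% monthly interest)): balance=$4000.11 total_interest=$700.11
After 10 (deposit($100)): balance=$4100.11 total_interest=$700.11
After 11 (year_end (apply 8% annual interest)): balance=$4428.11 total_interest=$1028.11

Answer: 1028.11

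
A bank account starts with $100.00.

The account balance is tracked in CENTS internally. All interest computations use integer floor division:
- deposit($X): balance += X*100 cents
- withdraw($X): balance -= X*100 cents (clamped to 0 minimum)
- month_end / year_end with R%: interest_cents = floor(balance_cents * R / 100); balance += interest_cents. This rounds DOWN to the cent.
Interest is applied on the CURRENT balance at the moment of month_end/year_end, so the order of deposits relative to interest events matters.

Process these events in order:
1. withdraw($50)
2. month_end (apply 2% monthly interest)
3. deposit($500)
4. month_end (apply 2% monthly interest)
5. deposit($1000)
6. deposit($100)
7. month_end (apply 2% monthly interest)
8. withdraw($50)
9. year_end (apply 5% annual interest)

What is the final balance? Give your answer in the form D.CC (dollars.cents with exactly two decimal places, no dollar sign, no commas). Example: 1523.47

Answer: 1727.52

Derivation:
After 1 (withdraw($50)): balance=$50.00 total_interest=$0.00
After 2 (month_end (apply 2% monthly interest)): balance=$51.00 total_interest=$1.00
After 3 (deposit($500)): balance=$551.00 total_interest=$1.00
After 4 (month_end (apply 2% monthly interest)): balance=$562.02 total_interest=$12.02
After 5 (deposit($1000)): balance=$1562.02 total_interest=$12.02
After 6 (deposit($100)): balance=$1662.02 total_interest=$12.02
After 7 (month_end (apply 2% monthly interest)): balance=$1695.26 total_interest=$45.26
After 8 (withdraw($50)): balance=$1645.26 total_interest=$45.26
After 9 (year_end (apply 5% annual interest)): balance=$1727.52 total_interest=$127.52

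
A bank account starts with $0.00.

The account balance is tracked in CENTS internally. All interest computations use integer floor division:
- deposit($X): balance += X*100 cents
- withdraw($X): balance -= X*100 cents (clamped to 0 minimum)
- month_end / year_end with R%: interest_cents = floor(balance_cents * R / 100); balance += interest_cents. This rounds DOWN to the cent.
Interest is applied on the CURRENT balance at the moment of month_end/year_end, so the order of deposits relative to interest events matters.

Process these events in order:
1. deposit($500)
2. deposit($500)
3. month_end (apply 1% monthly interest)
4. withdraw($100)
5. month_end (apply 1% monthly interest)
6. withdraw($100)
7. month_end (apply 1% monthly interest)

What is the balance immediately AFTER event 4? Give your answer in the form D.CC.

After 1 (deposit($500)): balance=$500.00 total_interest=$0.00
After 2 (deposit($500)): balance=$1000.00 total_interest=$0.00
After 3 (month_end (apply 1% monthly interest)): balance=$1010.00 total_interest=$10.00
After 4 (withdraw($100)): balance=$910.00 total_interest=$10.00

Answer: 910.00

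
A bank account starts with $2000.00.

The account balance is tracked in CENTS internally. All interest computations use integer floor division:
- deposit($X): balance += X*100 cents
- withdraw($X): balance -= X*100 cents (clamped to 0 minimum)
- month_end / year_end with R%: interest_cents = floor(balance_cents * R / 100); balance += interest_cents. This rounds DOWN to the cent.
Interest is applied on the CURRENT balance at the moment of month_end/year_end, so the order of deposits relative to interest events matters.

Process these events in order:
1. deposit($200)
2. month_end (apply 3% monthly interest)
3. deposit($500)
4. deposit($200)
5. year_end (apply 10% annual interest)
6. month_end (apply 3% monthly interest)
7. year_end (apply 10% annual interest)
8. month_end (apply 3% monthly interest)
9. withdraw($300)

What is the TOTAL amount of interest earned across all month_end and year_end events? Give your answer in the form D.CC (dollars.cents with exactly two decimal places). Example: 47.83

After 1 (deposit($200)): balance=$2200.00 total_interest=$0.00
After 2 (month_end (apply 3% monthly interest)): balance=$2266.00 total_interest=$66.00
After 3 (deposit($500)): balance=$2766.00 total_interest=$66.00
After 4 (deposit($200)): balance=$2966.00 total_interest=$66.00
After 5 (year_end (apply 10% annual interest)): balance=$3262.60 total_interest=$362.60
After 6 (month_end (apply 3% monthly interest)): balance=$3360.47 total_interest=$460.47
After 7 (year_end (apply 10% annual interest)): balance=$3696.51 total_interest=$796.51
After 8 (month_end (apply 3% monthly interest)): balance=$3807.40 total_interest=$907.40
After 9 (withdraw($300)): balance=$3507.40 total_interest=$907.40

Answer: 907.40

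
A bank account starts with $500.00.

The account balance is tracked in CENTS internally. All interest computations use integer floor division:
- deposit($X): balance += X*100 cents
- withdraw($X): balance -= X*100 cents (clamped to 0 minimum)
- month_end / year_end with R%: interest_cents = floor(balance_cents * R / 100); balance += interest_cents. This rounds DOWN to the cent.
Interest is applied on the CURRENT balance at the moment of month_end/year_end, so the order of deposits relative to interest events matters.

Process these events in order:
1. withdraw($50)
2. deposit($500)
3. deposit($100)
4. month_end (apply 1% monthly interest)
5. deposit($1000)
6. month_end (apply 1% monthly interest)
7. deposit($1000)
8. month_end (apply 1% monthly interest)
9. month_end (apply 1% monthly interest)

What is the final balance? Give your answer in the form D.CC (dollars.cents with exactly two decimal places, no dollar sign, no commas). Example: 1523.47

Answer: 3143.02

Derivation:
After 1 (withdraw($50)): balance=$450.00 total_interest=$0.00
After 2 (deposit($500)): balance=$950.00 total_interest=$0.00
After 3 (deposit($100)): balance=$1050.00 total_interest=$0.00
After 4 (month_end (apply 1% monthly interest)): balance=$1060.50 total_interest=$10.50
After 5 (deposit($1000)): balance=$2060.50 total_interest=$10.50
After 6 (month_end (apply 1% monthly interest)): balance=$2081.10 total_interest=$31.10
After 7 (deposit($1000)): balance=$3081.10 total_interest=$31.10
After 8 (month_end (apply 1% monthly interest)): balance=$3111.91 total_interest=$61.91
After 9 (month_end (apply 1% monthly interest)): balance=$3143.02 total_interest=$93.02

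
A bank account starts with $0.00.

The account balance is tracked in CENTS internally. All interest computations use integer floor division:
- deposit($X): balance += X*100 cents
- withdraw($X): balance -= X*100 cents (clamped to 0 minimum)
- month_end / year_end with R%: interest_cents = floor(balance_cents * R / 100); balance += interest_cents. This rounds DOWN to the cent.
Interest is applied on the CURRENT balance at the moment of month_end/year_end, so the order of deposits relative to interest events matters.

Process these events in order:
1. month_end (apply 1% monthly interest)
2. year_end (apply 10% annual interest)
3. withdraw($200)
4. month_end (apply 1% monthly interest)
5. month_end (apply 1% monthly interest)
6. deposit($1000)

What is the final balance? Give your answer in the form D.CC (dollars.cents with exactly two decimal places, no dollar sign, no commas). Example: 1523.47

Answer: 1000.00

Derivation:
After 1 (month_end (apply 1% monthly interest)): balance=$0.00 total_interest=$0.00
After 2 (year_end (apply 10% annual interest)): balance=$0.00 total_interest=$0.00
After 3 (withdraw($200)): balance=$0.00 total_interest=$0.00
After 4 (month_end (apply 1% monthly interest)): balance=$0.00 total_interest=$0.00
After 5 (month_end (apply 1% monthly interest)): balance=$0.00 total_interest=$0.00
After 6 (deposit($1000)): balance=$1000.00 total_interest=$0.00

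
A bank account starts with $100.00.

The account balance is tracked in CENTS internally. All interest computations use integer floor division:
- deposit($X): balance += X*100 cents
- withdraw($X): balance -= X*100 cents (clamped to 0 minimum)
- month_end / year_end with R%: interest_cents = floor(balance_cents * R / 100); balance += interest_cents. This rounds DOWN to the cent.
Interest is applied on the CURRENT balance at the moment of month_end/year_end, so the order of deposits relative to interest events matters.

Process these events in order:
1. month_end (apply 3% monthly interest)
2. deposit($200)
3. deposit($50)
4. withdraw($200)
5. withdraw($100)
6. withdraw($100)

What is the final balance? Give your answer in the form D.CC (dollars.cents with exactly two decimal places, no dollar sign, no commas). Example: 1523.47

Answer: 0.00

Derivation:
After 1 (month_end (apply 3% monthly interest)): balance=$103.00 total_interest=$3.00
After 2 (deposit($200)): balance=$303.00 total_interest=$3.00
After 3 (deposit($50)): balance=$353.00 total_interest=$3.00
After 4 (withdraw($200)): balance=$153.00 total_interest=$3.00
After 5 (withdraw($100)): balance=$53.00 total_interest=$3.00
After 6 (withdraw($100)): balance=$0.00 total_interest=$3.00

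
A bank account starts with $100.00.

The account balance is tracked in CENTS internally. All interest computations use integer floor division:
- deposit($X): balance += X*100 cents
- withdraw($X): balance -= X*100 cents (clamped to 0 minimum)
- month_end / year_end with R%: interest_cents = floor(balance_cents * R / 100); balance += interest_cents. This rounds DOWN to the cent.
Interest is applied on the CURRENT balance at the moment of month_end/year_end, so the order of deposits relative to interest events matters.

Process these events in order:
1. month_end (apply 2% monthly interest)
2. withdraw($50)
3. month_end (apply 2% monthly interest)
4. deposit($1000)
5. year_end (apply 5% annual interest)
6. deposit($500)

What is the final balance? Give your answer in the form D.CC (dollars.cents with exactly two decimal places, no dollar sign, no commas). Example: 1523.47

Answer: 1605.69

Derivation:
After 1 (month_end (apply 2% monthly interest)): balance=$102.00 total_interest=$2.00
After 2 (withdraw($50)): balance=$52.00 total_interest=$2.00
After 3 (month_end (apply 2% monthly interest)): balance=$53.04 total_interest=$3.04
After 4 (deposit($1000)): balance=$1053.04 total_interest=$3.04
After 5 (year_end (apply 5% annual interest)): balance=$1105.69 total_interest=$55.69
After 6 (deposit($500)): balance=$1605.69 total_interest=$55.69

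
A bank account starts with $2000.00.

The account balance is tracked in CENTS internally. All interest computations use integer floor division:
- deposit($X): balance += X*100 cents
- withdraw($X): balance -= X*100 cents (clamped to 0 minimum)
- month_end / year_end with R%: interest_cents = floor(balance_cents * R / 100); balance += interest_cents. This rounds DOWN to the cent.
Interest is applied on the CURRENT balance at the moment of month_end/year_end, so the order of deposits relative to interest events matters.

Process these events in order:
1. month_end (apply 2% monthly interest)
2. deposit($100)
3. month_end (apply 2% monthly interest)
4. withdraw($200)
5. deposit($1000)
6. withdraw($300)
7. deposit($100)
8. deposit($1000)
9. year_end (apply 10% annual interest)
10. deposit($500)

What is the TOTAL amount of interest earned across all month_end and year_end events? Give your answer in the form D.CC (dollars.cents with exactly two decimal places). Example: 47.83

After 1 (month_end (apply 2% monthly interest)): balance=$2040.00 total_interest=$40.00
After 2 (deposit($100)): balance=$2140.00 total_interest=$40.00
After 3 (month_end (apply 2% monthly interest)): balance=$2182.80 total_interest=$82.80
After 4 (withdraw($200)): balance=$1982.80 total_interest=$82.80
After 5 (deposit($1000)): balance=$2982.80 total_interest=$82.80
After 6 (withdraw($300)): balance=$2682.80 total_interest=$82.80
After 7 (deposit($100)): balance=$2782.80 total_interest=$82.80
After 8 (deposit($1000)): balance=$3782.80 total_interest=$82.80
After 9 (year_end (apply 10% annual interest)): balance=$4161.08 total_interest=$461.08
After 10 (deposit($500)): balance=$4661.08 total_interest=$461.08

Answer: 461.08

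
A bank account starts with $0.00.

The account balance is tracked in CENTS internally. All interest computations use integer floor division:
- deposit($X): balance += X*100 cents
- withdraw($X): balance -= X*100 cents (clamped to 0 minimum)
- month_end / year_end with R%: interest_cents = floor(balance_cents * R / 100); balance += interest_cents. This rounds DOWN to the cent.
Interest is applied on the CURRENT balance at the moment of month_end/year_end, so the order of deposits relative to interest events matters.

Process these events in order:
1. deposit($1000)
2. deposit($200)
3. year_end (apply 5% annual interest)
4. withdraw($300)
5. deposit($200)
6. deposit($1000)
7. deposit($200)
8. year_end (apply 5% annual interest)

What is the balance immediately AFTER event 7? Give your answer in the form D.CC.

After 1 (deposit($1000)): balance=$1000.00 total_interest=$0.00
After 2 (deposit($200)): balance=$1200.00 total_interest=$0.00
After 3 (year_end (apply 5% annual interest)): balance=$1260.00 total_interest=$60.00
After 4 (withdraw($300)): balance=$960.00 total_interest=$60.00
After 5 (deposit($200)): balance=$1160.00 total_interest=$60.00
After 6 (deposit($1000)): balance=$2160.00 total_interest=$60.00
After 7 (deposit($200)): balance=$2360.00 total_interest=$60.00

Answer: 2360.00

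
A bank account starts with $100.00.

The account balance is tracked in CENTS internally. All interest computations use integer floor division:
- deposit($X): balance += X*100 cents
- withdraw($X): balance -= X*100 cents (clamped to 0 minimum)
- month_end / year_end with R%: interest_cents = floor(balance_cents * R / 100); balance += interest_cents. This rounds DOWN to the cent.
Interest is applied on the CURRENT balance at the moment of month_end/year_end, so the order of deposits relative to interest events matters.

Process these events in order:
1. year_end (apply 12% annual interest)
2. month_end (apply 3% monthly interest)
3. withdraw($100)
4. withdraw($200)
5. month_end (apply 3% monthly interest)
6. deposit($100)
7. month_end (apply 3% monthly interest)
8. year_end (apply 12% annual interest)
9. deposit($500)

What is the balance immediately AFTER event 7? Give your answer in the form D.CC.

After 1 (year_end (apply 12% annual interest)): balance=$112.00 total_interest=$12.00
After 2 (month_end (apply 3% monthly interest)): balance=$115.36 total_interest=$15.36
After 3 (withdraw($100)): balance=$15.36 total_interest=$15.36
After 4 (withdraw($200)): balance=$0.00 total_interest=$15.36
After 5 (month_end (apply 3% monthly interest)): balance=$0.00 total_interest=$15.36
After 6 (deposit($100)): balance=$100.00 total_interest=$15.36
After 7 (month_end (apply 3% monthly interest)): balance=$103.00 total_interest=$18.36

Answer: 103.00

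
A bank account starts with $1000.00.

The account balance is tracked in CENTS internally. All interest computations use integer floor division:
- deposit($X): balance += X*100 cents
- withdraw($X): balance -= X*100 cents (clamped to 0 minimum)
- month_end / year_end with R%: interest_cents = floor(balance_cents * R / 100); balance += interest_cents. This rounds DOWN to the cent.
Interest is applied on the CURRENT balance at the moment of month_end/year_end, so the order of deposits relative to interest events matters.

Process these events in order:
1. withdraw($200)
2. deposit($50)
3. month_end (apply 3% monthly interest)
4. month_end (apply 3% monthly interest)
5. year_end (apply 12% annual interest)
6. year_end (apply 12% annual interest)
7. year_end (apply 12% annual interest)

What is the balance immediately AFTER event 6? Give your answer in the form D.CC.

Answer: 1131.16

Derivation:
After 1 (withdraw($200)): balance=$800.00 total_interest=$0.00
After 2 (deposit($50)): balance=$850.00 total_interest=$0.00
After 3 (month_end (apply 3% monthly interest)): balance=$875.50 total_interest=$25.50
After 4 (month_end (apply 3% monthly interest)): balance=$901.76 total_interest=$51.76
After 5 (year_end (apply 12% annual interest)): balance=$1009.97 total_interest=$159.97
After 6 (year_end (apply 12% annual interest)): balance=$1131.16 total_interest=$281.16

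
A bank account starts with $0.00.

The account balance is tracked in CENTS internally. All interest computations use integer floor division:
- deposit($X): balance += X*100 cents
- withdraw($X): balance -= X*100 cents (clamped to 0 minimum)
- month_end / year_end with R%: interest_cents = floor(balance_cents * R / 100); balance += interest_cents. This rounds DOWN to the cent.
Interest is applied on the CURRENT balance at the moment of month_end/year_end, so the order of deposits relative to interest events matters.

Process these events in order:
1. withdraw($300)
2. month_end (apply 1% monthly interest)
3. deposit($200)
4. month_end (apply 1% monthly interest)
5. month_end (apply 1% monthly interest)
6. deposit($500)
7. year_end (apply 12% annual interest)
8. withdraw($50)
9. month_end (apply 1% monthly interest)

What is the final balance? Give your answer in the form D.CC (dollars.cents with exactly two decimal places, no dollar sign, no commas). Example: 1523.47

After 1 (withdraw($300)): balance=$0.00 total_interest=$0.00
After 2 (month_end (apply 1% monthly interest)): balance=$0.00 total_interest=$0.00
After 3 (deposit($200)): balance=$200.00 total_interest=$0.00
After 4 (month_end (apply 1% monthly interest)): balance=$202.00 total_interest=$2.00
After 5 (month_end (apply 1% monthly interest)): balance=$204.02 total_interest=$4.02
After 6 (deposit($500)): balance=$704.02 total_interest=$4.02
After 7 (year_end (apply 12% annual interest)): balance=$788.50 total_interest=$88.50
After 8 (withdraw($50)): balance=$738.50 total_interest=$88.50
After 9 (month_end (apply 1% monthly interest)): balance=$745.88 total_interest=$95.88

Answer: 745.88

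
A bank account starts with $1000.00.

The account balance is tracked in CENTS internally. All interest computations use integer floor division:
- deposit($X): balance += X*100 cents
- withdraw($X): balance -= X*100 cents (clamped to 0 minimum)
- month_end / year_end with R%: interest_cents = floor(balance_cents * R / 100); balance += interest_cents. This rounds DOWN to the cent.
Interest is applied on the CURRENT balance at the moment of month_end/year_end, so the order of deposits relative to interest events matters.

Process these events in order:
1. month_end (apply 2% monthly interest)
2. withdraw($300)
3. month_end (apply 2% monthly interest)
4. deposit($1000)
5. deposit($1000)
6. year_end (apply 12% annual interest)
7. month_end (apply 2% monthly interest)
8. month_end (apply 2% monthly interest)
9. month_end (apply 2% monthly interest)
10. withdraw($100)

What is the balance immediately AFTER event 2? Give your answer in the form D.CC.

After 1 (month_end (apply 2% monthly interest)): balance=$1020.00 total_interest=$20.00
After 2 (withdraw($300)): balance=$720.00 total_interest=$20.00

Answer: 720.00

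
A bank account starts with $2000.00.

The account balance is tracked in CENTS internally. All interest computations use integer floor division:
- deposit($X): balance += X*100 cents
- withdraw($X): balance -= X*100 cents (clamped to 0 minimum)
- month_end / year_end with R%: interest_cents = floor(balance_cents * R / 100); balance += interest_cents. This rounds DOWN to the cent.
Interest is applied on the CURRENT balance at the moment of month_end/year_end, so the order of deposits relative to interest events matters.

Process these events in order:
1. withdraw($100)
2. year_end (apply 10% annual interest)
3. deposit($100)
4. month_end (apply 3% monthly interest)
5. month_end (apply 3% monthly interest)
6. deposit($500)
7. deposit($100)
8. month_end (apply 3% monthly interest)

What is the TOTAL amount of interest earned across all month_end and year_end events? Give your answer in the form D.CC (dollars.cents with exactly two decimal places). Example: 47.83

Answer: 411.07

Derivation:
After 1 (withdraw($100)): balance=$1900.00 total_interest=$0.00
After 2 (year_end (apply 10% annual interest)): balance=$2090.00 total_interest=$190.00
After 3 (deposit($100)): balance=$2190.00 total_interest=$190.00
After 4 (month_end (apply 3% monthly interest)): balance=$2255.70 total_interest=$255.70
After 5 (month_end (apply 3% monthly interest)): balance=$2323.37 total_interest=$323.37
After 6 (deposit($500)): balance=$2823.37 total_interest=$323.37
After 7 (deposit($100)): balance=$2923.37 total_interest=$323.37
After 8 (month_end (apply 3% monthly interest)): balance=$3011.07 total_interest=$411.07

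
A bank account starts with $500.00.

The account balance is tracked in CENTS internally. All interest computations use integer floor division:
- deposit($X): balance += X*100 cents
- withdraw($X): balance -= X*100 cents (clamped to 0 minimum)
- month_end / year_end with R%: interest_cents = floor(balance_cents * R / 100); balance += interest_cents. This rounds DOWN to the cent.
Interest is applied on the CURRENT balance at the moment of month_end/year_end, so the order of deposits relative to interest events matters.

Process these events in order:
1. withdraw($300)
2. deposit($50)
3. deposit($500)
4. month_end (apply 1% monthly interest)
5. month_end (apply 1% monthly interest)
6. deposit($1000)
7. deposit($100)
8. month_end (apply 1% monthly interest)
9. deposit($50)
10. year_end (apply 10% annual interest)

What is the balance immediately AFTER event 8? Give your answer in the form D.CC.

After 1 (withdraw($300)): balance=$200.00 total_interest=$0.00
After 2 (deposit($50)): balance=$250.00 total_interest=$0.00
After 3 (deposit($500)): balance=$750.00 total_interest=$0.00
After 4 (month_end (apply 1% monthly interest)): balance=$757.50 total_interest=$7.50
After 5 (month_end (apply 1% monthly interest)): balance=$765.07 total_interest=$15.07
After 6 (deposit($1000)): balance=$1765.07 total_interest=$15.07
After 7 (deposit($100)): balance=$1865.07 total_interest=$15.07
After 8 (month_end (apply 1% monthly interest)): balance=$1883.72 total_interest=$33.72

Answer: 1883.72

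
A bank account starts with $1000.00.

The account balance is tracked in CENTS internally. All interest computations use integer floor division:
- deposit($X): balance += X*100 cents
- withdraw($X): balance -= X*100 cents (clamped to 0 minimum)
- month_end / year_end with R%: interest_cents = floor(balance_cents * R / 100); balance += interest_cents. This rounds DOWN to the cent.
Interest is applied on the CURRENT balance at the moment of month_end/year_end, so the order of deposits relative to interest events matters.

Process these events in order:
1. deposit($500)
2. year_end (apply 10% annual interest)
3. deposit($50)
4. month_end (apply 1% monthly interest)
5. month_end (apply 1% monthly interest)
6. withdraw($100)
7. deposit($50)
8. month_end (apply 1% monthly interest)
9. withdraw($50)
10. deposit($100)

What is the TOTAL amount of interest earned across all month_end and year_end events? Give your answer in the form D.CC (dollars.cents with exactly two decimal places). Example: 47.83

Answer: 201.01

Derivation:
After 1 (deposit($500)): balance=$1500.00 total_interest=$0.00
After 2 (year_end (apply 10% annual interest)): balance=$1650.00 total_interest=$150.00
After 3 (deposit($50)): balance=$1700.00 total_interest=$150.00
After 4 (month_end (apply 1% monthly interest)): balance=$1717.00 total_interest=$167.00
After 5 (month_end (apply 1% monthly interest)): balance=$1734.17 total_interest=$184.17
After 6 (withdraw($100)): balance=$1634.17 total_interest=$184.17
After 7 (deposit($50)): balance=$1684.17 total_interest=$184.17
After 8 (month_end (apply 1% monthly interest)): balance=$1701.01 total_interest=$201.01
After 9 (withdraw($50)): balance=$1651.01 total_interest=$201.01
After 10 (deposit($100)): balance=$1751.01 total_interest=$201.01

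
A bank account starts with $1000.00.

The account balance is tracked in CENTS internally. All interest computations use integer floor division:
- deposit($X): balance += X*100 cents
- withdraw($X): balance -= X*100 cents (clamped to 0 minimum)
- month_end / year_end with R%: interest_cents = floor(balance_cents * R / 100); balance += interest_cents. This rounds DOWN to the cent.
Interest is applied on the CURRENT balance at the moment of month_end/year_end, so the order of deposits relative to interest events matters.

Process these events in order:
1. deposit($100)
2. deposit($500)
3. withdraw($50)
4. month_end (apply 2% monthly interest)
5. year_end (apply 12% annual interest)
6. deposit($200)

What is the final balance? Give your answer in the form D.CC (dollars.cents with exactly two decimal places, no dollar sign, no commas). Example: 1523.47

Answer: 1970.72

Derivation:
After 1 (deposit($100)): balance=$1100.00 total_interest=$0.00
After 2 (deposit($500)): balance=$1600.00 total_interest=$0.00
After 3 (withdraw($50)): balance=$1550.00 total_interest=$0.00
After 4 (month_end (apply 2% monthly interest)): balance=$1581.00 total_interest=$31.00
After 5 (year_end (apply 12% annual interest)): balance=$1770.72 total_interest=$220.72
After 6 (deposit($200)): balance=$1970.72 total_interest=$220.72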